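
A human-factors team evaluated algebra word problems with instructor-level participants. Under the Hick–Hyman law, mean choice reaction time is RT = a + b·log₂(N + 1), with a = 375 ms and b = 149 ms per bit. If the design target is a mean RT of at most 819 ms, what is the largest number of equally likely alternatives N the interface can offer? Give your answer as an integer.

Set 375 + 149·log₂(N + 1) ≤ 819.
log₂(N + 1) ≤ (819 − 375) / 149 = 2.9799.
N + 1 ≤ 2^2.9799 = 7.8893.
N ≤ 6.8893, so the largest integer N is 6.

6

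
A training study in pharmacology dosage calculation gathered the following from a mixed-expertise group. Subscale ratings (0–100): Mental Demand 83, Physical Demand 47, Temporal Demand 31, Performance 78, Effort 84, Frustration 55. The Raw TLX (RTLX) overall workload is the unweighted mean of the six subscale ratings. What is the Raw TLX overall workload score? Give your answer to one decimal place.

Sum of ratings = 83 + 47 + 31 + 78 + 84 + 55 = 378.
RTLX = 378 / 6 = 63.0000 ≈ 63.0.

63.0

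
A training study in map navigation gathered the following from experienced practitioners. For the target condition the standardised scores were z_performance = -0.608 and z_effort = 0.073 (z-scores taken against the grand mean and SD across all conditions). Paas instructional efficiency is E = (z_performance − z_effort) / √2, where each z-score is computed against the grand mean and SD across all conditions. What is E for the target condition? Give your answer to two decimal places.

z_P − z_E = -0.608 − 0.073 = -0.6810.
E = -0.6810 / √2 = -0.6810 / 1.41421 = -0.4815 ≈ -0.48.

-0.48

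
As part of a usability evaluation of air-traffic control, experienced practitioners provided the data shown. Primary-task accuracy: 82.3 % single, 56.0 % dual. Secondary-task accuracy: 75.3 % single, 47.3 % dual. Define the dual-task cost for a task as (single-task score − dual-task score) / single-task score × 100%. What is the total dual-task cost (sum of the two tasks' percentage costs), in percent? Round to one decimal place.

Primary cost = (82.3 − 56.0) / 82.3 × 100% = 31.9563%.
Secondary cost = (75.3 − 47.3) / 75.3 × 100% = 37.1846%.
Total = 31.9563% + 37.1846% = 69.1409% ≈ 69.1%.

69.1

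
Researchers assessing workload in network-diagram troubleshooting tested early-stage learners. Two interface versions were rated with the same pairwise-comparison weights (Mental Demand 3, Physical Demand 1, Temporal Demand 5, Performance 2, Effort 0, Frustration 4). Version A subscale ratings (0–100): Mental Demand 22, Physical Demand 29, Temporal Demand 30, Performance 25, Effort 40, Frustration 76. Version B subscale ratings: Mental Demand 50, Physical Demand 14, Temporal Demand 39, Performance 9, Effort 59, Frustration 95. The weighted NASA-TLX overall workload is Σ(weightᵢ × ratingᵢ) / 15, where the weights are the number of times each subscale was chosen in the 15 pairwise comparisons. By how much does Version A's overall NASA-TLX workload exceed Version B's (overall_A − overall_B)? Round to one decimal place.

-10.5

Version A weighted sum = 3·22 + 1·29 + 5·30 + 2·25 + 0·40 + 4·76 = 66 + 29 + 150 + 50 + 0 + 304 = 599; overall_A = 599/15 = 39.9333.
Version B weighted sum = 3·50 + 1·14 + 5·39 + 2·9 + 0·59 + 4·95 = 150 + 14 + 195 + 18 + 0 + 380 = 757; overall_B = 757/15 = 50.4667.
Difference = 39.9333 − 50.4667 = -10.5334 ≈ -10.5.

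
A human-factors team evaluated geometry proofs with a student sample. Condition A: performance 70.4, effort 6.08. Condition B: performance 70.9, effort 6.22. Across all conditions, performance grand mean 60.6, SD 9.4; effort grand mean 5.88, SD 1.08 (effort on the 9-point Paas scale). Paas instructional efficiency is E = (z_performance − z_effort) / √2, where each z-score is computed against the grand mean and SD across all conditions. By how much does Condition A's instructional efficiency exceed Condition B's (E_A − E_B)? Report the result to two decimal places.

0.05

Condition A: z_P = (70.4 − 60.6)/9.4 = 1.0426; z_E = (6.08 − 5.88)/1.08 = 0.1852; E_A = (1.0426 − 0.1852)/√2 = 0.6063.
Condition B: z_P = (70.9 − 60.6)/9.4 = 1.0957; z_E = (6.22 − 5.88)/1.08 = 0.3148; E_B = (1.0957 − 0.3148)/√2 = 0.5522.
E_A − E_B = 0.6063 − 0.5522 = 0.0541 ≈ 0.05.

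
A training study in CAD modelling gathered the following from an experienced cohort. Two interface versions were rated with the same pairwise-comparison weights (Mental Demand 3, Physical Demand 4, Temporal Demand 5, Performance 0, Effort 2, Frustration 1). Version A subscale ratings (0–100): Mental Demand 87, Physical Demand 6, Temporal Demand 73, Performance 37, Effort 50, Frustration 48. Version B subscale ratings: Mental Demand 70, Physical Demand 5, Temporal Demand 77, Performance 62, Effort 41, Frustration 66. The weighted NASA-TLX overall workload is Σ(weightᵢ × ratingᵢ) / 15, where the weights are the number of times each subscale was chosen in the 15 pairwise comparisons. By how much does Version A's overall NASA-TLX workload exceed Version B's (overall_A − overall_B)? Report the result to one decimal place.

Version A weighted sum = 3·87 + 4·6 + 5·73 + 0·37 + 2·50 + 1·48 = 261 + 24 + 365 + 0 + 100 + 48 = 798; overall_A = 798/15 = 53.2000.
Version B weighted sum = 3·70 + 4·5 + 5·77 + 0·62 + 2·41 + 1·66 = 210 + 20 + 385 + 0 + 82 + 66 = 763; overall_B = 763/15 = 50.8667.
Difference = 53.2000 − 50.8667 = 2.3333 ≈ 2.3.

2.3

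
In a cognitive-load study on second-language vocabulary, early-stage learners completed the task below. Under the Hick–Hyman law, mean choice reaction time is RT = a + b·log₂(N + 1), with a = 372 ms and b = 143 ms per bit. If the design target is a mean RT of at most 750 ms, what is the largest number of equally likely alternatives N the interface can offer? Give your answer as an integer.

Set 372 + 143·log₂(N + 1) ≤ 750.
log₂(N + 1) ≤ (750 − 372) / 143 = 2.6434.
N + 1 ≤ 2^2.6434 = 6.2480.
N ≤ 5.2480, so the largest integer N is 5.

5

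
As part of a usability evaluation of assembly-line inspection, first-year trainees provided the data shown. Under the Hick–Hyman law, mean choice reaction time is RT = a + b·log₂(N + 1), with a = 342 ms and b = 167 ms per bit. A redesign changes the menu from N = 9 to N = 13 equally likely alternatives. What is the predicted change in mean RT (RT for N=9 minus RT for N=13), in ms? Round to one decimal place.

RT(9) = 342 + 167·log₂(10) = 342 + 167·3.3219 = 896.7573 ms.
RT(13) = 342 + 167·log₂(14) = 342 + 167·3.8074 = 977.8358 ms.
Difference = 896.7573 − 977.8358 = -81.0785 ≈ -81.1 ms.

-81.1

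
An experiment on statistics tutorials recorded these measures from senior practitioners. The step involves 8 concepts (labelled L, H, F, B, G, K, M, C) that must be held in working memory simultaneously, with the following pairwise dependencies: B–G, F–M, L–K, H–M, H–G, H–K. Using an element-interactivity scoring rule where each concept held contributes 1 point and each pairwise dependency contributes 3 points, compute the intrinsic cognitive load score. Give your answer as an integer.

26

Count of concepts held simultaneously: 8.
Count of pairwise dependencies listed: 6.
Element contribution: 8 × 1 = 8.
Interaction contribution: 6 × 3 = 18.
Intrinsic load = 8 + 18 = 26.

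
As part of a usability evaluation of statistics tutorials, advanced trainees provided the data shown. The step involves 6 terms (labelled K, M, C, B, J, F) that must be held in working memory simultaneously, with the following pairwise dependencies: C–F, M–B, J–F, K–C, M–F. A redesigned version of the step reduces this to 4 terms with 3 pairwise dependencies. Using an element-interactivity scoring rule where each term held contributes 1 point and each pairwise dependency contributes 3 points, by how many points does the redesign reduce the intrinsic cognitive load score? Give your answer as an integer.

8

Original: 6 × 1 + 5 × 3 = 6 + 15 = 21.
Redesigned: 4 × 1 + 3 × 3 = 4 + 9 = 13.
Reduction = 21 − 13 = 8.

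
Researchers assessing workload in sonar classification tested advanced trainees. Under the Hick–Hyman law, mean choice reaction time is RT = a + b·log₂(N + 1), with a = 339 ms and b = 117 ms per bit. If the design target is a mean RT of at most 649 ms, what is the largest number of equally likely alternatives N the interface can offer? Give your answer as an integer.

5

Set 339 + 117·log₂(N + 1) ≤ 649.
log₂(N + 1) ≤ (649 − 339) / 117 = 2.6496.
N + 1 ≤ 2^2.6496 = 6.2749.
N ≤ 5.2749, so the largest integer N is 5.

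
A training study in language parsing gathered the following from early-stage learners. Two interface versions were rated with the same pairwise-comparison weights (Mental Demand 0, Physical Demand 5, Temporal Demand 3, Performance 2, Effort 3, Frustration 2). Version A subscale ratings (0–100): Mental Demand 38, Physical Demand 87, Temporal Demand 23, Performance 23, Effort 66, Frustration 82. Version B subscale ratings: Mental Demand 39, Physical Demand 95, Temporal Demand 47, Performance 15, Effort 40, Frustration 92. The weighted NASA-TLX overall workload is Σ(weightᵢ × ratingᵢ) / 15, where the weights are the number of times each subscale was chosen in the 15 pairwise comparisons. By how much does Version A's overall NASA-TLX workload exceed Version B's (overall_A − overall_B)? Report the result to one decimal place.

-2.5

Version A weighted sum = 0·38 + 5·87 + 3·23 + 2·23 + 3·66 + 2·82 = 0 + 435 + 69 + 46 + 198 + 164 = 912; overall_A = 912/15 = 60.8000.
Version B weighted sum = 0·39 + 5·95 + 3·47 + 2·15 + 3·40 + 2·92 = 0 + 475 + 141 + 30 + 120 + 184 = 950; overall_B = 950/15 = 63.3333.
Difference = 60.8000 − 63.3333 = -2.5333 ≈ -2.5.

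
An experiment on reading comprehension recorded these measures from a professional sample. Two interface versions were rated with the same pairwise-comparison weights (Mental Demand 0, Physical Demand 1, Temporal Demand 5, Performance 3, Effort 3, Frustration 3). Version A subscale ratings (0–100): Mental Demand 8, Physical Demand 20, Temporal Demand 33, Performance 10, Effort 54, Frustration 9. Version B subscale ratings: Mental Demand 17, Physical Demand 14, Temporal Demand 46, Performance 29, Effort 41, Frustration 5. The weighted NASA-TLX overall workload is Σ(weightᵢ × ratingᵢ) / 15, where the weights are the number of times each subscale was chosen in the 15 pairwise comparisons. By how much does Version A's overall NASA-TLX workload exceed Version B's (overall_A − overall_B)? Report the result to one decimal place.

Version A weighted sum = 0·8 + 1·20 + 5·33 + 3·10 + 3·54 + 3·9 = 0 + 20 + 165 + 30 + 162 + 27 = 404; overall_A = 404/15 = 26.9333.
Version B weighted sum = 0·17 + 1·14 + 5·46 + 3·29 + 3·41 + 3·5 = 0 + 14 + 230 + 87 + 123 + 15 = 469; overall_B = 469/15 = 31.2667.
Difference = 26.9333 − 31.2667 = -4.3334 ≈ -4.3.

-4.3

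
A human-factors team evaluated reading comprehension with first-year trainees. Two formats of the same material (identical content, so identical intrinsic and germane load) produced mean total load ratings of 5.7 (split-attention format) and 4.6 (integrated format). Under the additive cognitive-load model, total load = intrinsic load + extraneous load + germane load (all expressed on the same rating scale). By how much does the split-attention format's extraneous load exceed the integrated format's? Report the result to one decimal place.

Intrinsic and germane load are equal across formats, so the difference in total load equals the difference in extraneous load.
Extraneous-load difference = 5.7 − 4.6 = 1.1.

1.1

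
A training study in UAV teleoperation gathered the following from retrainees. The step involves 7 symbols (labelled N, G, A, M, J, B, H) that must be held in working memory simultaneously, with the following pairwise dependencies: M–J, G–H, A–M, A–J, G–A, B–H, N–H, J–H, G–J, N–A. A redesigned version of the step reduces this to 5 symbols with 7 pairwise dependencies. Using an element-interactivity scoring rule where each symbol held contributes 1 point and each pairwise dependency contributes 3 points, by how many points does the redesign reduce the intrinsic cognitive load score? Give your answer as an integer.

11

Original: 7 × 1 + 10 × 3 = 7 + 30 = 37.
Redesigned: 5 × 1 + 7 × 3 = 5 + 21 = 26.
Reduction = 37 − 26 = 11.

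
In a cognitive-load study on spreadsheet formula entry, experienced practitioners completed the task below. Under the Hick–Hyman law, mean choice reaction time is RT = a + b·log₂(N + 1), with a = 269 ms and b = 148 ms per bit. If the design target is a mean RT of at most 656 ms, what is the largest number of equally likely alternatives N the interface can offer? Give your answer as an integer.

5

Set 269 + 148·log₂(N + 1) ≤ 656.
log₂(N + 1) ≤ (656 − 269) / 148 = 2.6149.
N + 1 ≤ 2^2.6149 = 6.1258.
N ≤ 5.1258, so the largest integer N is 5.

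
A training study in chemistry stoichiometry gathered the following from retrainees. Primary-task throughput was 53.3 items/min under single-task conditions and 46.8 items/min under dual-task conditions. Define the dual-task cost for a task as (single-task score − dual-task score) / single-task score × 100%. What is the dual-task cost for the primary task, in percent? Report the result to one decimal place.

12.2

Cost = (53.3 − 46.8) / 53.3 × 100%
     = 6.5000 / 53.3 × 100% = 12.1951%.
≈ 12.2%.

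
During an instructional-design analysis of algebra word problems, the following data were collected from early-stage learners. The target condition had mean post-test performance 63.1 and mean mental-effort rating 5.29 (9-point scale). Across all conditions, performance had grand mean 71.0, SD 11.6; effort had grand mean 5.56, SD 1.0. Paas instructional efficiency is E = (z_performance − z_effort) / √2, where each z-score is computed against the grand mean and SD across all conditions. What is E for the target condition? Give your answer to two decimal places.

z_performance = (63.1 − 71.0) / 11.6 = -7.9000 / 11.6 = -0.6810.
z_effort = (5.29 − 5.56) / 1.0 = -0.2700 / 1.0 = -0.2700.
z_P − z_E = -0.6810 − (-0.2700) = -0.4110.
E = -0.4110 / √2 = -0.4110 / 1.41421 = -0.2906 ≈ -0.29.

-0.29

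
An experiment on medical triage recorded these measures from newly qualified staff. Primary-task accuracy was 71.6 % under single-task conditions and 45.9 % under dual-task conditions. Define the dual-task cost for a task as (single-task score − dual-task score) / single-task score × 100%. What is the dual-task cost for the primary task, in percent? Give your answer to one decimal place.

35.9

Cost = (71.6 − 45.9) / 71.6 × 100%
     = 25.7000 / 71.6 × 100% = 35.8939%.
≈ 35.9%.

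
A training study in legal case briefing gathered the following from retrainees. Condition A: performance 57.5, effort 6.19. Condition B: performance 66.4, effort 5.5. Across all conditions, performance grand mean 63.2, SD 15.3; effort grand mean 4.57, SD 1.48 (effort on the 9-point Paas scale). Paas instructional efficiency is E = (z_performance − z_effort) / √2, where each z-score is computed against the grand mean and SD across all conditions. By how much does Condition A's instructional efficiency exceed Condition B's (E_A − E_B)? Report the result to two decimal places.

Condition A: z_P = (57.5 − 63.2)/15.3 = -0.3725; z_E = (6.19 − 4.57)/1.48 = 1.0946; E_A = (-0.3725 − 1.0946)/√2 = -1.0374.
Condition B: z_P = (66.4 − 63.2)/15.3 = 0.2092; z_E = (5.5 − 4.57)/1.48 = 0.6284; E_B = (0.2092 − 0.6284)/√2 = -0.2964.
E_A − E_B = -1.0374 − (-0.2964) = -0.7410 ≈ -0.74.

-0.74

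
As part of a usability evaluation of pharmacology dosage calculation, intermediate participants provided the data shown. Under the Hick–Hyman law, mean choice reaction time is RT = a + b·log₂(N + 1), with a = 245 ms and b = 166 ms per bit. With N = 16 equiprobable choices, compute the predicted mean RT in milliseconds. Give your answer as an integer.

log₂(16 + 1) = log₂(17) = 4.0875.
RT = 245 + 166 × 4.0875 = 245 + 678.5250 = 923.5250 ms.
≈ 924 ms.

924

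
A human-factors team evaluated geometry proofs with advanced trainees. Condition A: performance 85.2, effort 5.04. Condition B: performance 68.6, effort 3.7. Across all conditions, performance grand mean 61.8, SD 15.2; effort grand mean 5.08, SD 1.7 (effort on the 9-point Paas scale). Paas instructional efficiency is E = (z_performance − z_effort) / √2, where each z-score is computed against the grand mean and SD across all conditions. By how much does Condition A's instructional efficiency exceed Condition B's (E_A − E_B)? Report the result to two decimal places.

Condition A: z_P = (85.2 − 61.8)/15.2 = 1.5395; z_E = (5.04 − 5.08)/1.7 = -0.0235; E_A = (1.5395 − (-0.0235))/√2 = 1.1052.
Condition B: z_P = (68.6 − 61.8)/15.2 = 0.4474; z_E = (3.7 − 5.08)/1.7 = -0.8118; E_B = (0.4474 − (-0.8118))/√2 = 0.8904.
E_A − E_B = 1.1052 − 0.8904 = 0.2148 ≈ 0.21.

0.21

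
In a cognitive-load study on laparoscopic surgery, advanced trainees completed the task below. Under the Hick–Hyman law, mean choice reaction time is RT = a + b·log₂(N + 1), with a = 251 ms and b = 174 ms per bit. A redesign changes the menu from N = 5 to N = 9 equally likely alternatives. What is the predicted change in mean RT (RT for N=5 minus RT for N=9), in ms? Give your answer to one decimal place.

RT(5) = 251 + 174·log₂(6) = 251 + 174·2.5850 = 700.7900 ms.
RT(9) = 251 + 174·log₂(10) = 251 + 174·3.3219 = 829.0106 ms.
Difference = 700.7900 − 829.0106 = -128.2206 ≈ -128.2 ms.

-128.2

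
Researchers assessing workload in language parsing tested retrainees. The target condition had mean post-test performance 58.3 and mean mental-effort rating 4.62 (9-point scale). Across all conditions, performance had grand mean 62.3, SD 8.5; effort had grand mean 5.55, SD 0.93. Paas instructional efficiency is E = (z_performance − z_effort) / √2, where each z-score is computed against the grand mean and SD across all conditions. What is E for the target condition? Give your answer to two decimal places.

0.37

z_performance = (58.3 − 62.3) / 8.5 = -4.0000 / 8.5 = -0.4706.
z_effort = (4.62 − 5.55) / 0.93 = -0.9300 / 0.93 = -1.0000.
z_P − z_E = -0.4706 − (-1.0000) = 0.5294.
E = 0.5294 / √2 = 0.5294 / 1.41421 = 0.3743 ≈ 0.37.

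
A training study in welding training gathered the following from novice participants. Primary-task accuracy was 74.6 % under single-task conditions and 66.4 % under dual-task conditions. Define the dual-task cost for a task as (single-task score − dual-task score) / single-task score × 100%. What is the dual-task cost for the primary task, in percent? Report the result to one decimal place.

Cost = (74.6 − 66.4) / 74.6 × 100%
     = 8.2000 / 74.6 × 100% = 10.9920%.
≈ 11.0%.

11.0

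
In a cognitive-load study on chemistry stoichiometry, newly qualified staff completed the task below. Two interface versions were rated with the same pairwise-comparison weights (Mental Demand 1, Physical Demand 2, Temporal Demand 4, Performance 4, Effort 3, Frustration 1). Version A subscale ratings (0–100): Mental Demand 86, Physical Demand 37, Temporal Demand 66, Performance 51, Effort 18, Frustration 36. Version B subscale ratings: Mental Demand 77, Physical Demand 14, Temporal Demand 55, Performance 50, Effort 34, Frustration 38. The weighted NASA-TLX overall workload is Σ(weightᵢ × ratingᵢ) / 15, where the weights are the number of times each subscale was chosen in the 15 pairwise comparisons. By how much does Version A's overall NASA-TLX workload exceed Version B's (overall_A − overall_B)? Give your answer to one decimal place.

3.5

Version A weighted sum = 1·86 + 2·37 + 4·66 + 4·51 + 3·18 + 1·36 = 86 + 74 + 264 + 204 + 54 + 36 = 718; overall_A = 718/15 = 47.8667.
Version B weighted sum = 1·77 + 2·14 + 4·55 + 4·50 + 3·34 + 1·38 = 77 + 28 + 220 + 200 + 102 + 38 = 665; overall_B = 665/15 = 44.3333.
Difference = 47.8667 − 44.3333 = 3.5334 ≈ 3.5.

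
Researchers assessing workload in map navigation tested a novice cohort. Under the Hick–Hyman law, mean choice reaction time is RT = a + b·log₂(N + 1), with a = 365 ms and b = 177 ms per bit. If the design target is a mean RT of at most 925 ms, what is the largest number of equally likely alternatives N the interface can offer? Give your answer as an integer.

7

Set 365 + 177·log₂(N + 1) ≤ 925.
log₂(N + 1) ≤ (925 − 365) / 177 = 3.1638.
N + 1 ≤ 2^3.1638 = 8.9619.
N ≤ 7.9619, so the largest integer N is 7.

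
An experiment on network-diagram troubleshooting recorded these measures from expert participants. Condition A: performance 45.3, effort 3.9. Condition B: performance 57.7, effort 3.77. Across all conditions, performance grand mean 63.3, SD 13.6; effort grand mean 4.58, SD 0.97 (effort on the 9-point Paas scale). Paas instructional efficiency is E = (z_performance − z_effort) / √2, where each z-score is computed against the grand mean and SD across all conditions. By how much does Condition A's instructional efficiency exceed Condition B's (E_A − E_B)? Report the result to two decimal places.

-0.74

Condition A: z_P = (45.3 − 63.3)/13.6 = -1.3235; z_E = (3.9 − 4.58)/0.97 = -0.7010; E_A = (-1.3235 − (-0.7010))/√2 = -0.4402.
Condition B: z_P = (57.7 − 63.3)/13.6 = -0.4118; z_E = (3.77 − 4.58)/0.97 = -0.8351; E_B = (-0.4118 − (-0.8351))/√2 = 0.2993.
E_A − E_B = -0.4402 − 0.2993 = -0.7395 ≈ -0.74.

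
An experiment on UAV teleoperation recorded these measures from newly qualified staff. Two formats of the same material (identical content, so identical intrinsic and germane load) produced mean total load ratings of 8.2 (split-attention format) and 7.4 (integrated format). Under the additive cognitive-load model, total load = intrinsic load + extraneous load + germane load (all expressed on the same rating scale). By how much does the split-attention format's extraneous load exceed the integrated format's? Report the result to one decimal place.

Intrinsic and germane load are equal across formats, so the difference in total load equals the difference in extraneous load.
Extraneous-load difference = 8.2 − 7.4 = 0.8.

0.8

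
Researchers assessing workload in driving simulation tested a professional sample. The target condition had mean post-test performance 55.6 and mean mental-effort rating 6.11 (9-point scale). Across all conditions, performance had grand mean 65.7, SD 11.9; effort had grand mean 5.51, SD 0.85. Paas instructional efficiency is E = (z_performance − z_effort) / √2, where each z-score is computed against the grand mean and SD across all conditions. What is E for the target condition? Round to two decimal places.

-1.10

z_performance = (55.6 − 65.7) / 11.9 = -10.1000 / 11.9 = -0.8487.
z_effort = (6.11 − 5.51) / 0.85 = 0.6000 / 0.85 = 0.7059.
z_P − z_E = -0.8487 − 0.7059 = -1.5546.
E = -1.5546 / √2 = -1.5546 / 1.41421 = -1.0993 ≈ -1.10.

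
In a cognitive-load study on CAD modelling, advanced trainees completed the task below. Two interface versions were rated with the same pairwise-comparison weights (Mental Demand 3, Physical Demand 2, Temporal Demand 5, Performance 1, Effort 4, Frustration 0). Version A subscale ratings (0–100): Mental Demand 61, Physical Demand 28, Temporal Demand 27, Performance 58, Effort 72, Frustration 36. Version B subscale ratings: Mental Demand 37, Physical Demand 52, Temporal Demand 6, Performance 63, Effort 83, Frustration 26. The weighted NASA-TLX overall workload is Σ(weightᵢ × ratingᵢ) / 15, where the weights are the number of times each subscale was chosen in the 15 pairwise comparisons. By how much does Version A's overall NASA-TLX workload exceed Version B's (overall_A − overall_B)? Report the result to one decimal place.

Version A weighted sum = 3·61 + 2·28 + 5·27 + 1·58 + 4·72 + 0·36 = 183 + 56 + 135 + 58 + 288 + 0 = 720; overall_A = 720/15 = 48.0000.
Version B weighted sum = 3·37 + 2·52 + 5·6 + 1·63 + 4·83 + 0·26 = 111 + 104 + 30 + 63 + 332 + 0 = 640; overall_B = 640/15 = 42.6667.
Difference = 48.0000 − 42.6667 = 5.3333 ≈ 5.3.

5.3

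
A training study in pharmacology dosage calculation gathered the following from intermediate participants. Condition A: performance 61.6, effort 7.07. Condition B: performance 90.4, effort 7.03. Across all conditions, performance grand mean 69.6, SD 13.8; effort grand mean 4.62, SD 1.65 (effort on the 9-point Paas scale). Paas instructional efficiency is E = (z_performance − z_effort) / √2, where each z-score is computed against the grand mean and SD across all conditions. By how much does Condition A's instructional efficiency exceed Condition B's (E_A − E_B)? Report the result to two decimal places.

Condition A: z_P = (61.6 − 69.6)/13.8 = -0.5797; z_E = (7.07 − 4.62)/1.65 = 1.4848; E_A = (-0.5797 − 1.4848)/√2 = -1.4598.
Condition B: z_P = (90.4 − 69.6)/13.8 = 1.5072; z_E = (7.03 − 4.62)/1.65 = 1.4606; E_B = (1.5072 − 1.4606)/√2 = 0.0330.
E_A − E_B = -1.4598 − 0.0330 = -1.4928 ≈ -1.49.

-1.49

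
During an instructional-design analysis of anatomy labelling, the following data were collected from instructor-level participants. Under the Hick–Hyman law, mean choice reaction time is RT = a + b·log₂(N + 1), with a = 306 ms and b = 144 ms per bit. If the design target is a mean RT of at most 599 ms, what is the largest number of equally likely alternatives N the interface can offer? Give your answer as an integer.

Set 306 + 144·log₂(N + 1) ≤ 599.
log₂(N + 1) ≤ (599 − 306) / 144 = 2.0347.
N + 1 ≤ 2^2.0347 = 4.0974.
N ≤ 3.0974, so the largest integer N is 3.

3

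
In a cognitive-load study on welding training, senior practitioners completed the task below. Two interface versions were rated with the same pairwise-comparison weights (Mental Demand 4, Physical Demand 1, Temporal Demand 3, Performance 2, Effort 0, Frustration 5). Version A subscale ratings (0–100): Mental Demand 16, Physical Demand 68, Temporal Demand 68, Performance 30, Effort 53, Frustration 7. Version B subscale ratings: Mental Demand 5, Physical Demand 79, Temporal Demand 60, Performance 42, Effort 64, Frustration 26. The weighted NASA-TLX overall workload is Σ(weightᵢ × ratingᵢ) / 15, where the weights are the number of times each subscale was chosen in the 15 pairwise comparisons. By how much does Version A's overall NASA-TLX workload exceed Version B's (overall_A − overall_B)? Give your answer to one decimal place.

Version A weighted sum = 4·16 + 1·68 + 3·68 + 2·30 + 0·53 + 5·7 = 64 + 68 + 204 + 60 + 0 + 35 = 431; overall_A = 431/15 = 28.7333.
Version B weighted sum = 4·5 + 1·79 + 3·60 + 2·42 + 0·64 + 5·26 = 20 + 79 + 180 + 84 + 0 + 130 = 493; overall_B = 493/15 = 32.8667.
Difference = 28.7333 − 32.8667 = -4.1334 ≈ -4.1.

-4.1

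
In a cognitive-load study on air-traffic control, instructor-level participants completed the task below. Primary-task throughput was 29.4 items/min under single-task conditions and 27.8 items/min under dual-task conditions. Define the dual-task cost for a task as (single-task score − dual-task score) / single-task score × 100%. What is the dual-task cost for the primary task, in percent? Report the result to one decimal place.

Cost = (29.4 − 27.8) / 29.4 × 100%
     = 1.6000 / 29.4 × 100% = 5.4422%.
≈ 5.4%.

5.4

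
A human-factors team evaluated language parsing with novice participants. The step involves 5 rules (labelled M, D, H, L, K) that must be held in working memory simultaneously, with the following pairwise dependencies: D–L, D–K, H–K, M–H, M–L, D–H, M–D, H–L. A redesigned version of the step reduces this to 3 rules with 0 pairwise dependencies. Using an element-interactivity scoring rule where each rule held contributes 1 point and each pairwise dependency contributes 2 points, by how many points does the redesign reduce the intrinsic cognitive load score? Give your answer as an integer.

Original: 5 × 1 + 8 × 2 = 5 + 16 = 21.
Redesigned: 3 × 1 + 0 × 2 = 3 + 0 = 3.
Reduction = 21 − 3 = 18.

18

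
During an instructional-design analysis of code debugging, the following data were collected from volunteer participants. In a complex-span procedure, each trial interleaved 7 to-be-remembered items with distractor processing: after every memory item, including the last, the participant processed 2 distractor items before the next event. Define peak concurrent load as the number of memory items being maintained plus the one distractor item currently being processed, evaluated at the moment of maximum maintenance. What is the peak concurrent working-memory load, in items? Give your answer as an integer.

Maintenance is greatest during the distractor(s) after memory item 7: all 7 memory items are being held.
One distractor item is concurrently being processed.
Peak concurrent load = 7 + 1 = 8 items.

8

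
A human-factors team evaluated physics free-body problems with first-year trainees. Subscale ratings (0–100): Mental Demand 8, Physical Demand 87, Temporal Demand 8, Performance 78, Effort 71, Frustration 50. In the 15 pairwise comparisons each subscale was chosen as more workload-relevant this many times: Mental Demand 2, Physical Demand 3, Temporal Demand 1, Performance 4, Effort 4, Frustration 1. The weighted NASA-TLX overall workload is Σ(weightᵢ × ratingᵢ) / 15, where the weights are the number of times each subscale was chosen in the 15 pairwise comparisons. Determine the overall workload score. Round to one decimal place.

62.1

The tallies are the weights (they sum to 15).
Weighted sum = 2·8 + 3·87 + 1·8 + 4·78 + 4·71 + 1·50
            = 16 + 261 + 8 + 312 + 284 + 50 = 931.
Overall workload = 931 / 15 = 62.0667 ≈ 62.1.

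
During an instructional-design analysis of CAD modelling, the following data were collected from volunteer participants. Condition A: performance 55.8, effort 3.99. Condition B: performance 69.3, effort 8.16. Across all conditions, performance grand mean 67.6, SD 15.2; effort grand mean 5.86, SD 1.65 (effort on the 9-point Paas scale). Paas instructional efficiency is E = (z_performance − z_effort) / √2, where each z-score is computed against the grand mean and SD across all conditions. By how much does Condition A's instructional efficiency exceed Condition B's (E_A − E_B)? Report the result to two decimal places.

1.16

Condition A: z_P = (55.8 − 67.6)/15.2 = -0.7763; z_E = (3.99 − 5.86)/1.65 = -1.1333; E_A = (-0.7763 − (-1.1333))/√2 = 0.2524.
Condition B: z_P = (69.3 − 67.6)/15.2 = 0.1118; z_E = (8.16 − 5.86)/1.65 = 1.3939; E_B = (0.1118 − 1.3939)/√2 = -0.9066.
E_A − E_B = 0.2524 − (-0.9066) = 1.1590 ≈ 1.16.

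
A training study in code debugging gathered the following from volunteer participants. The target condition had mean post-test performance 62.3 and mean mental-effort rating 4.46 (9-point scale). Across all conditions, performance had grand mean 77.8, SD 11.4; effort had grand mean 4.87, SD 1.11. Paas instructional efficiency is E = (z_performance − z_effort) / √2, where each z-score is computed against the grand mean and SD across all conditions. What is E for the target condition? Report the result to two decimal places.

z_performance = (62.3 − 77.8) / 11.4 = -15.5000 / 11.4 = -1.3596.
z_effort = (4.46 − 4.87) / 1.11 = -0.4100 / 1.11 = -0.3694.
z_P − z_E = -1.3596 − (-0.3694) = -0.9902.
E = -0.9902 / √2 = -0.9902 / 1.41421 = -0.7002 ≈ -0.70.

-0.70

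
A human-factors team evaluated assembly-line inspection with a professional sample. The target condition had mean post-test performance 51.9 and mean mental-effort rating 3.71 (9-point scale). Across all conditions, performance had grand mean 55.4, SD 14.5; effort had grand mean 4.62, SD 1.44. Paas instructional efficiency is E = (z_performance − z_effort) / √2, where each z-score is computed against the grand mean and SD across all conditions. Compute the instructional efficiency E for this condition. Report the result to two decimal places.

0.28

z_performance = (51.9 − 55.4) / 14.5 = -3.5000 / 14.5 = -0.2414.
z_effort = (3.71 − 4.62) / 1.44 = -0.9100 / 1.44 = -0.6319.
z_P − z_E = -0.2414 − (-0.6319) = 0.3905.
E = 0.3905 / √2 = 0.3905 / 1.41421 = 0.2761 ≈ 0.28.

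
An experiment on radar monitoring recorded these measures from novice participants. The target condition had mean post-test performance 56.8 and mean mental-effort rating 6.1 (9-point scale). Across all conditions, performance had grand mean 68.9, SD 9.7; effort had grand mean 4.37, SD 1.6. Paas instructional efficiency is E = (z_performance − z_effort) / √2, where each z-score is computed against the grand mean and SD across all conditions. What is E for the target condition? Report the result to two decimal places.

z_performance = (56.8 − 68.9) / 9.7 = -12.1000 / 9.7 = -1.2474.
z_effort = (6.1 − 4.37) / 1.6 = 1.7300 / 1.6 = 1.0812.
z_P − z_E = -1.2474 − 1.0812 = -2.3286.
E = -2.3286 / √2 = -2.3286 / 1.41421 = -1.6466 ≈ -1.65.

-1.65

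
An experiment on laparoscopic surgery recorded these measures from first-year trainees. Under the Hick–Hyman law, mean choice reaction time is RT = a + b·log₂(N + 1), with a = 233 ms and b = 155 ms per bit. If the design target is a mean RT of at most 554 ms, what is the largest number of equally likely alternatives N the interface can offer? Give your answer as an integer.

3

Set 233 + 155·log₂(N + 1) ≤ 554.
log₂(N + 1) ≤ (554 − 233) / 155 = 2.0710.
N + 1 ≤ 2^2.0710 = 4.2018.
N ≤ 3.2018, so the largest integer N is 3.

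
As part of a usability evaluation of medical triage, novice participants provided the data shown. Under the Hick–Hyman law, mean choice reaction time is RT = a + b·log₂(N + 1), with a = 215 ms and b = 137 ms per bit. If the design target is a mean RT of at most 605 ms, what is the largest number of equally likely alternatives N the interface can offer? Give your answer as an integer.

Set 215 + 137·log₂(N + 1) ≤ 605.
log₂(N + 1) ≤ (605 − 215) / 137 = 2.8467.
N + 1 ≤ 2^2.8467 = 7.1935.
N ≤ 6.1935, so the largest integer N is 6.

6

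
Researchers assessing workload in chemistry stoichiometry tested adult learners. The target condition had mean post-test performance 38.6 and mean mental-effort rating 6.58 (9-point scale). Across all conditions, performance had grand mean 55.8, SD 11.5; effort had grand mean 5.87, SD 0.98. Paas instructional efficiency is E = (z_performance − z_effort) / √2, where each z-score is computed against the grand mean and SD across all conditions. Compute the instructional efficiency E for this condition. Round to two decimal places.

-1.57

z_performance = (38.6 − 55.8) / 11.5 = -17.2000 / 11.5 = -1.4957.
z_effort = (6.58 − 5.87) / 0.98 = 0.7100 / 0.98 = 0.7245.
z_P − z_E = -1.4957 − 0.7245 = -2.2202.
E = -2.2202 / √2 = -2.2202 / 1.41421 = -1.5699 ≈ -1.57.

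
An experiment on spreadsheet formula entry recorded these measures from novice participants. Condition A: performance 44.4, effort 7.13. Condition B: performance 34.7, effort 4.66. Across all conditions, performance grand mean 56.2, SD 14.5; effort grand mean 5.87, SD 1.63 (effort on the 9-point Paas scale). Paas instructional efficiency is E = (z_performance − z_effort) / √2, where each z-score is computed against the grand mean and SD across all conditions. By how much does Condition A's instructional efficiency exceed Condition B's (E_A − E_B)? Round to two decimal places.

-0.60

Condition A: z_P = (44.4 − 56.2)/14.5 = -0.8138; z_E = (7.13 − 5.87)/1.63 = 0.7730; E_A = (-0.8138 − 0.7730)/√2 = -1.1220.
Condition B: z_P = (34.7 − 56.2)/14.5 = -1.4828; z_E = (4.66 − 5.87)/1.63 = -0.7423; E_B = (-1.4828 − (-0.7423))/√2 = -0.5236.
E_A − E_B = -1.1220 − (-0.5236) = -0.5984 ≈ -0.60.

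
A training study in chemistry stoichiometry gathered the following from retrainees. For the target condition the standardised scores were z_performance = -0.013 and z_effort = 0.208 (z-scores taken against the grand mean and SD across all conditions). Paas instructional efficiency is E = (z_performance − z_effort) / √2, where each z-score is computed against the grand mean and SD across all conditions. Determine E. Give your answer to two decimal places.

z_P − z_E = -0.013 − 0.208 = -0.2210.
E = -0.2210 / √2 = -0.2210 / 1.41421 = -0.1563 ≈ -0.16.

-0.16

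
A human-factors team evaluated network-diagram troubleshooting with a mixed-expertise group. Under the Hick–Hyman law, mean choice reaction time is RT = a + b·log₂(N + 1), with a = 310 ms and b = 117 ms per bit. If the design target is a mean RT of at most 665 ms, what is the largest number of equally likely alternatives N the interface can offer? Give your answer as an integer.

7

Set 310 + 117·log₂(N + 1) ≤ 665.
log₂(N + 1) ≤ (665 − 310) / 117 = 3.0342.
N + 1 ≤ 2^3.0342 = 8.1919.
N ≤ 7.1919, so the largest integer N is 7.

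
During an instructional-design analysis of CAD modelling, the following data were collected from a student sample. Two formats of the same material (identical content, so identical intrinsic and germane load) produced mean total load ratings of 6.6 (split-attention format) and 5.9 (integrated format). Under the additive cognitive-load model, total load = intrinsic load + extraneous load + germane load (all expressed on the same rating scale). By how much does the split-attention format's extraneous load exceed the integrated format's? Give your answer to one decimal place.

Intrinsic and germane load are equal across formats, so the difference in total load equals the difference in extraneous load.
Extraneous-load difference = 6.6 − 5.9 = 0.7.

0.7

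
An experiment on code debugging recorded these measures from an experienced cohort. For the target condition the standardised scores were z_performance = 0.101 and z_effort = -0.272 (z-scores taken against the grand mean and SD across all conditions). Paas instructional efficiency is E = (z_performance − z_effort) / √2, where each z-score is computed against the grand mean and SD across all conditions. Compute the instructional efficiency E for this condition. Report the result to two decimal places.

0.26

z_P − z_E = 0.101 − (-0.272) = 0.3730.
E = 0.3730 / √2 = 0.3730 / 1.41421 = 0.2638 ≈ 0.26.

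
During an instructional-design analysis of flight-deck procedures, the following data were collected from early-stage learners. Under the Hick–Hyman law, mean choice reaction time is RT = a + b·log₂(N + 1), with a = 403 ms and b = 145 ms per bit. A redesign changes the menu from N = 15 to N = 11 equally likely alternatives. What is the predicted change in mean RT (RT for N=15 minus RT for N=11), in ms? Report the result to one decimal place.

RT(15) = 403 + 145·log₂(16) = 403 + 145·4.0000 = 983.0000 ms.
RT(11) = 403 + 145·log₂(12) = 403 + 145·3.5850 = 922.8250 ms.
Difference = 983.0000 − 922.8250 = 60.1750 ≈ 60.2 ms.

60.2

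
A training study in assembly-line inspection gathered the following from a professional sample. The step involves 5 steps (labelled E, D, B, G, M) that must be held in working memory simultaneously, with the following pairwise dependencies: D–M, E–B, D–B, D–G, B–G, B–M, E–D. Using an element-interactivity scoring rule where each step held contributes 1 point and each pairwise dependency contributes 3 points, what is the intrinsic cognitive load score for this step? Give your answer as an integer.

Count of steps held simultaneously: 5.
Count of pairwise dependencies listed: 7.
Element contribution: 5 × 1 = 5.
Interaction contribution: 7 × 3 = 21.
Intrinsic load = 5 + 21 = 26.

26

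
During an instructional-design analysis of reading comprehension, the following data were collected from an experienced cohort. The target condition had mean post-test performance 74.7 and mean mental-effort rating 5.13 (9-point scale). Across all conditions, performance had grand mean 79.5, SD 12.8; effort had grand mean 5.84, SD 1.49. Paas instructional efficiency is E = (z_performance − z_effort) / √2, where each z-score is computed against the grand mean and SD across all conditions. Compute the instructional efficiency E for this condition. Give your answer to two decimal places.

0.07

z_performance = (74.7 − 79.5) / 12.8 = -4.8000 / 12.8 = -0.3750.
z_effort = (5.13 − 5.84) / 1.49 = -0.7100 / 1.49 = -0.4765.
z_P − z_E = -0.3750 − (-0.4765) = 0.1015.
E = 0.1015 / √2 = 0.1015 / 1.41421 = 0.0718 ≈ 0.07.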